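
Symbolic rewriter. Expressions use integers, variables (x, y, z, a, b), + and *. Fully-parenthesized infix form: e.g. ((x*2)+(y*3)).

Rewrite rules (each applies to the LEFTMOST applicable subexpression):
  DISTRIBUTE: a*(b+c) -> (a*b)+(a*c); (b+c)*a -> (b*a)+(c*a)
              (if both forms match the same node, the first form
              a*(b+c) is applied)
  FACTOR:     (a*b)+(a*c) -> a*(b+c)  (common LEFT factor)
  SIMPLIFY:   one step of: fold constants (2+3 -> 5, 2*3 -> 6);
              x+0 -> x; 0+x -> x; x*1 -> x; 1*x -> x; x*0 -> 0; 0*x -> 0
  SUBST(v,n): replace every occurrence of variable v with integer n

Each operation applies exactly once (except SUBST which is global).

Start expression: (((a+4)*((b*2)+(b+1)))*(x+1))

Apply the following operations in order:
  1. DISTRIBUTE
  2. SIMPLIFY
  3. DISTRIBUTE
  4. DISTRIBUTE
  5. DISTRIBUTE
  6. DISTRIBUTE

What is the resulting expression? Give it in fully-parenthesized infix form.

Start: (((a+4)*((b*2)+(b+1)))*(x+1))
Apply DISTRIBUTE at root (target: (((a+4)*((b*2)+(b+1)))*(x+1))): (((a+4)*((b*2)+(b+1)))*(x+1)) -> ((((a+4)*((b*2)+(b+1)))*x)+(((a+4)*((b*2)+(b+1)))*1))
Apply SIMPLIFY at R (target: (((a+4)*((b*2)+(b+1)))*1)): ((((a+4)*((b*2)+(b+1)))*x)+(((a+4)*((b*2)+(b+1)))*1)) -> ((((a+4)*((b*2)+(b+1)))*x)+((a+4)*((b*2)+(b+1))))
Apply DISTRIBUTE at LL (target: ((a+4)*((b*2)+(b+1)))): ((((a+4)*((b*2)+(b+1)))*x)+((a+4)*((b*2)+(b+1)))) -> (((((a+4)*(b*2))+((a+4)*(b+1)))*x)+((a+4)*((b*2)+(b+1))))
Apply DISTRIBUTE at L (target: ((((a+4)*(b*2))+((a+4)*(b+1)))*x)): (((((a+4)*(b*2))+((a+4)*(b+1)))*x)+((a+4)*((b*2)+(b+1)))) -> (((((a+4)*(b*2))*x)+(((a+4)*(b+1))*x))+((a+4)*((b*2)+(b+1))))
Apply DISTRIBUTE at LLL (target: ((a+4)*(b*2))): (((((a+4)*(b*2))*x)+(((a+4)*(b+1))*x))+((a+4)*((b*2)+(b+1)))) -> (((((a*(b*2))+(4*(b*2)))*x)+(((a+4)*(b+1))*x))+((a+4)*((b*2)+(b+1))))
Apply DISTRIBUTE at LL (target: (((a*(b*2))+(4*(b*2)))*x)): (((((a*(b*2))+(4*(b*2)))*x)+(((a+4)*(b+1))*x))+((a+4)*((b*2)+(b+1)))) -> (((((a*(b*2))*x)+((4*(b*2))*x))+(((a+4)*(b+1))*x))+((a+4)*((b*2)+(b+1))))

Answer: (((((a*(b*2))*x)+((4*(b*2))*x))+(((a+4)*(b+1))*x))+((a+4)*((b*2)+(b+1))))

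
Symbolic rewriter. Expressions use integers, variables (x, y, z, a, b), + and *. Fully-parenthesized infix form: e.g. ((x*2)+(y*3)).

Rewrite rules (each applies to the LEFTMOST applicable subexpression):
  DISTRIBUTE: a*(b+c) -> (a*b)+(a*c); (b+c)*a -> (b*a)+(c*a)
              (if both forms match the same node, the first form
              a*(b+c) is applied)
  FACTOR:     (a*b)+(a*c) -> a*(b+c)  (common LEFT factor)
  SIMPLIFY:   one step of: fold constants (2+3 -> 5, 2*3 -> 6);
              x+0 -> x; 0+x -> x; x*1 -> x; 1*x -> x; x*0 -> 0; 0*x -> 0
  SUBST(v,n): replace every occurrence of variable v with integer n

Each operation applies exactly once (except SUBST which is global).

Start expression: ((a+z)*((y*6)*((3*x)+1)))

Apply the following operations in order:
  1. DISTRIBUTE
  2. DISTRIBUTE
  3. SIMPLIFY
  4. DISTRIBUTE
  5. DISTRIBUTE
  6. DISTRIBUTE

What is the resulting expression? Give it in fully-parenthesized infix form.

Start: ((a+z)*((y*6)*((3*x)+1)))
Apply DISTRIBUTE at root (target: ((a+z)*((y*6)*((3*x)+1)))): ((a+z)*((y*6)*((3*x)+1))) -> ((a*((y*6)*((3*x)+1)))+(z*((y*6)*((3*x)+1))))
Apply DISTRIBUTE at LR (target: ((y*6)*((3*x)+1))): ((a*((y*6)*((3*x)+1)))+(z*((y*6)*((3*x)+1)))) -> ((a*(((y*6)*(3*x))+((y*6)*1)))+(z*((y*6)*((3*x)+1))))
Apply SIMPLIFY at LRR (target: ((y*6)*1)): ((a*(((y*6)*(3*x))+((y*6)*1)))+(z*((y*6)*((3*x)+1)))) -> ((a*(((y*6)*(3*x))+(y*6)))+(z*((y*6)*((3*x)+1))))
Apply DISTRIBUTE at L (target: (a*(((y*6)*(3*x))+(y*6)))): ((a*(((y*6)*(3*x))+(y*6)))+(z*((y*6)*((3*x)+1)))) -> (((a*((y*6)*(3*x)))+(a*(y*6)))+(z*((y*6)*((3*x)+1))))
Apply DISTRIBUTE at RR (target: ((y*6)*((3*x)+1))): (((a*((y*6)*(3*x)))+(a*(y*6)))+(z*((y*6)*((3*x)+1)))) -> (((a*((y*6)*(3*x)))+(a*(y*6)))+(z*(((y*6)*(3*x))+((y*6)*1))))
Apply DISTRIBUTE at R (target: (z*(((y*6)*(3*x))+((y*6)*1)))): (((a*((y*6)*(3*x)))+(a*(y*6)))+(z*(((y*6)*(3*x))+((y*6)*1)))) -> (((a*((y*6)*(3*x)))+(a*(y*6)))+((z*((y*6)*(3*x)))+(z*((y*6)*1))))

Answer: (((a*((y*6)*(3*x)))+(a*(y*6)))+((z*((y*6)*(3*x)))+(z*((y*6)*1))))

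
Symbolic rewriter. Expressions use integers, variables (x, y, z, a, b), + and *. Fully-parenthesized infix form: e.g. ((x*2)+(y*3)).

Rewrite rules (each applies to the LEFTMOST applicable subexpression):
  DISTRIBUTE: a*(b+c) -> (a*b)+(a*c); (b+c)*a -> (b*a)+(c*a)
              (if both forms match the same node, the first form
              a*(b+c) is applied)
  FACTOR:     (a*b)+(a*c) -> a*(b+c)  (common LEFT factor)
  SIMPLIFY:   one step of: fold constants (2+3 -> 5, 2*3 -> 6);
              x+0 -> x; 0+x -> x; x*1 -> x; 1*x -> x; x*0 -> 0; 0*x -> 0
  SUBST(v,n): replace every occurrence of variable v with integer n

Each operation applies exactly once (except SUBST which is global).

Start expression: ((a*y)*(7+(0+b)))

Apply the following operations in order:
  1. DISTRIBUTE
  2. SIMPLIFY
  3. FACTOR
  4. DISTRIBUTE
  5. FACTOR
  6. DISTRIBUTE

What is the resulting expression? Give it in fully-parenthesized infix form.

Start: ((a*y)*(7+(0+b)))
Apply DISTRIBUTE at root (target: ((a*y)*(7+(0+b)))): ((a*y)*(7+(0+b))) -> (((a*y)*7)+((a*y)*(0+b)))
Apply SIMPLIFY at RR (target: (0+b)): (((a*y)*7)+((a*y)*(0+b))) -> (((a*y)*7)+((a*y)*b))
Apply FACTOR at root (target: (((a*y)*7)+((a*y)*b))): (((a*y)*7)+((a*y)*b)) -> ((a*y)*(7+b))
Apply DISTRIBUTE at root (target: ((a*y)*(7+b))): ((a*y)*(7+b)) -> (((a*y)*7)+((a*y)*b))
Apply FACTOR at root (target: (((a*y)*7)+((a*y)*b))): (((a*y)*7)+((a*y)*b)) -> ((a*y)*(7+b))
Apply DISTRIBUTE at root (target: ((a*y)*(7+b))): ((a*y)*(7+b)) -> (((a*y)*7)+((a*y)*b))

Answer: (((a*y)*7)+((a*y)*b))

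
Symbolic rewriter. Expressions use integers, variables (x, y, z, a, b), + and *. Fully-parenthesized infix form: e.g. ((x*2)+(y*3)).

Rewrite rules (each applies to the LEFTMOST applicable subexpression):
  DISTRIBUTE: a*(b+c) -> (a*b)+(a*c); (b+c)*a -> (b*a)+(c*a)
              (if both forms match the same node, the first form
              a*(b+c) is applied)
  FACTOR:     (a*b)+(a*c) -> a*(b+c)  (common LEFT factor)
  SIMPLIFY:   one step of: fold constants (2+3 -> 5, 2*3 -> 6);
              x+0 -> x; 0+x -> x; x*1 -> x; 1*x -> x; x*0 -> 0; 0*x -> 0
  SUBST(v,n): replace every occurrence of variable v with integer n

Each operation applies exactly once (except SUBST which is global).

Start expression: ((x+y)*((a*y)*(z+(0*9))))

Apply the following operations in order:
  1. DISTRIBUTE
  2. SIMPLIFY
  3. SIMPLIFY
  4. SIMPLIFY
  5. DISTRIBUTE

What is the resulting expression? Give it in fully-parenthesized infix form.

Start: ((x+y)*((a*y)*(z+(0*9))))
Apply DISTRIBUTE at root (target: ((x+y)*((a*y)*(z+(0*9))))): ((x+y)*((a*y)*(z+(0*9)))) -> ((x*((a*y)*(z+(0*9))))+(y*((a*y)*(z+(0*9)))))
Apply SIMPLIFY at LRRR (target: (0*9)): ((x*((a*y)*(z+(0*9))))+(y*((a*y)*(z+(0*9))))) -> ((x*((a*y)*(z+0)))+(y*((a*y)*(z+(0*9)))))
Apply SIMPLIFY at LRR (target: (z+0)): ((x*((a*y)*(z+0)))+(y*((a*y)*(z+(0*9))))) -> ((x*((a*y)*z))+(y*((a*y)*(z+(0*9)))))
Apply SIMPLIFY at RRRR (target: (0*9)): ((x*((a*y)*z))+(y*((a*y)*(z+(0*9))))) -> ((x*((a*y)*z))+(y*((a*y)*(z+0))))
Apply DISTRIBUTE at RR (target: ((a*y)*(z+0))): ((x*((a*y)*z))+(y*((a*y)*(z+0)))) -> ((x*((a*y)*z))+(y*(((a*y)*z)+((a*y)*0))))

Answer: ((x*((a*y)*z))+(y*(((a*y)*z)+((a*y)*0))))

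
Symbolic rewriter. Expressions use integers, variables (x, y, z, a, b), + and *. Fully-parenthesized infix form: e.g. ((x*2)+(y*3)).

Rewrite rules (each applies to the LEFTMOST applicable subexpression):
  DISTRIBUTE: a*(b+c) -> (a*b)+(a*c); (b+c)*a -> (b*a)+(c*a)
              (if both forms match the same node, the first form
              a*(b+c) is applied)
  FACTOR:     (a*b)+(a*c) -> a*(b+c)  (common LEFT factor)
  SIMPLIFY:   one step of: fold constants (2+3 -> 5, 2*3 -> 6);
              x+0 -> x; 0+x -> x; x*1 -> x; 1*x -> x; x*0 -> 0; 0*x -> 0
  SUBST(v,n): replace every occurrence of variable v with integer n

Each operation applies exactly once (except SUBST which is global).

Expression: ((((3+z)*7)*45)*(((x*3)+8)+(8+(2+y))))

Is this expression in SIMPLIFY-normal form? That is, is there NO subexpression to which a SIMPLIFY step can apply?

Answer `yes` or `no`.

Expression: ((((3+z)*7)*45)*(((x*3)+8)+(8+(2+y))))
Scanning for simplifiable subexpressions (pre-order)...
  at root: ((((3+z)*7)*45)*(((x*3)+8)+(8+(2+y)))) (not simplifiable)
  at L: (((3+z)*7)*45) (not simplifiable)
  at LL: ((3+z)*7) (not simplifiable)
  at LLL: (3+z) (not simplifiable)
  at R: (((x*3)+8)+(8+(2+y))) (not simplifiable)
  at RL: ((x*3)+8) (not simplifiable)
  at RLL: (x*3) (not simplifiable)
  at RR: (8+(2+y)) (not simplifiable)
  at RRR: (2+y) (not simplifiable)
Result: no simplifiable subexpression found -> normal form.

Answer: yes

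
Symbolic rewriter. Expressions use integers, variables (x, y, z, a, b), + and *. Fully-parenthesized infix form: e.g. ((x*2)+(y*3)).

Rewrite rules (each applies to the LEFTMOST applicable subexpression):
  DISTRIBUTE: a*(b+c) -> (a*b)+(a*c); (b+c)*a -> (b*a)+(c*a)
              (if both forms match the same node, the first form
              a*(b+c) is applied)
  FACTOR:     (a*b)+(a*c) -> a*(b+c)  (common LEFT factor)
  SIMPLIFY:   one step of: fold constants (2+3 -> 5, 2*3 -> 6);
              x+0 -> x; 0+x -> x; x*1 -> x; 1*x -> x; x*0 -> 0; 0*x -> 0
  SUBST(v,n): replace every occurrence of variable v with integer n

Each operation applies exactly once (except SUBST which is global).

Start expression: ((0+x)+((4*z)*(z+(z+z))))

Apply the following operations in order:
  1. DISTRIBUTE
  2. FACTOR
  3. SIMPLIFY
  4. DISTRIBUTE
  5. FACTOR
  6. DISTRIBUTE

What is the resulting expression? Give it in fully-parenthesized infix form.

Answer: (x+(((4*z)*z)+((4*z)*(z+z))))

Derivation:
Start: ((0+x)+((4*z)*(z+(z+z))))
Apply DISTRIBUTE at R (target: ((4*z)*(z+(z+z)))): ((0+x)+((4*z)*(z+(z+z)))) -> ((0+x)+(((4*z)*z)+((4*z)*(z+z))))
Apply FACTOR at R (target: (((4*z)*z)+((4*z)*(z+z)))): ((0+x)+(((4*z)*z)+((4*z)*(z+z)))) -> ((0+x)+((4*z)*(z+(z+z))))
Apply SIMPLIFY at L (target: (0+x)): ((0+x)+((4*z)*(z+(z+z)))) -> (x+((4*z)*(z+(z+z))))
Apply DISTRIBUTE at R (target: ((4*z)*(z+(z+z)))): (x+((4*z)*(z+(z+z)))) -> (x+(((4*z)*z)+((4*z)*(z+z))))
Apply FACTOR at R (target: (((4*z)*z)+((4*z)*(z+z)))): (x+(((4*z)*z)+((4*z)*(z+z)))) -> (x+((4*z)*(z+(z+z))))
Apply DISTRIBUTE at R (target: ((4*z)*(z+(z+z)))): (x+((4*z)*(z+(z+z)))) -> (x+(((4*z)*z)+((4*z)*(z+z))))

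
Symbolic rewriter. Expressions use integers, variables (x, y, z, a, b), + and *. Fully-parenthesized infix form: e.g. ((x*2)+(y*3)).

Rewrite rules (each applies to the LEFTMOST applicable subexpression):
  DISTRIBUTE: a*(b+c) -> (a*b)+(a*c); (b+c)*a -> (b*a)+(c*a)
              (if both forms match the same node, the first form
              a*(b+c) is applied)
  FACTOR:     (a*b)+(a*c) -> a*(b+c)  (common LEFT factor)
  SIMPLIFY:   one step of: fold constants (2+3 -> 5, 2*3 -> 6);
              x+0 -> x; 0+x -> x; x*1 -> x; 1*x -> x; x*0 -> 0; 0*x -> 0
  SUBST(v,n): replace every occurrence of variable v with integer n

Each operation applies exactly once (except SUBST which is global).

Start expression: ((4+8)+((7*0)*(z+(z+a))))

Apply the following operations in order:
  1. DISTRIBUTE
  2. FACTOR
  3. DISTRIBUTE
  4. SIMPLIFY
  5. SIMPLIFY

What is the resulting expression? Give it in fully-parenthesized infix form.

Answer: (12+((0*z)+((7*0)*(z+a))))

Derivation:
Start: ((4+8)+((7*0)*(z+(z+a))))
Apply DISTRIBUTE at R (target: ((7*0)*(z+(z+a)))): ((4+8)+((7*0)*(z+(z+a)))) -> ((4+8)+(((7*0)*z)+((7*0)*(z+a))))
Apply FACTOR at R (target: (((7*0)*z)+((7*0)*(z+a)))): ((4+8)+(((7*0)*z)+((7*0)*(z+a)))) -> ((4+8)+((7*0)*(z+(z+a))))
Apply DISTRIBUTE at R (target: ((7*0)*(z+(z+a)))): ((4+8)+((7*0)*(z+(z+a)))) -> ((4+8)+(((7*0)*z)+((7*0)*(z+a))))
Apply SIMPLIFY at L (target: (4+8)): ((4+8)+(((7*0)*z)+((7*0)*(z+a)))) -> (12+(((7*0)*z)+((7*0)*(z+a))))
Apply SIMPLIFY at RLL (target: (7*0)): (12+(((7*0)*z)+((7*0)*(z+a)))) -> (12+((0*z)+((7*0)*(z+a))))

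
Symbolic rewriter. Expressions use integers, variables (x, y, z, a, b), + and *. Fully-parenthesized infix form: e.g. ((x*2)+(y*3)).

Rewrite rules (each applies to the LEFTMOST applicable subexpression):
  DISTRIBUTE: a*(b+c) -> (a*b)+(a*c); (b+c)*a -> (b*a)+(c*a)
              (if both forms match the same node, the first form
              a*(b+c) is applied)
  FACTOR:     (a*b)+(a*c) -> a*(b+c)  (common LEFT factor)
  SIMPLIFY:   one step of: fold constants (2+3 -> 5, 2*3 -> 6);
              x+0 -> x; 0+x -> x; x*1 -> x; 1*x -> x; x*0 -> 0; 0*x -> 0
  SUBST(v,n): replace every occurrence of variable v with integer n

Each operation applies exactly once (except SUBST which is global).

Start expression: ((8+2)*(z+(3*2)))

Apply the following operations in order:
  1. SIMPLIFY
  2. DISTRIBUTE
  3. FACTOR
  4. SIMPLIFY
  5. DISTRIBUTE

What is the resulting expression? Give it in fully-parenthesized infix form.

Answer: ((10*z)+(10*6))

Derivation:
Start: ((8+2)*(z+(3*2)))
Apply SIMPLIFY at L (target: (8+2)): ((8+2)*(z+(3*2))) -> (10*(z+(3*2)))
Apply DISTRIBUTE at root (target: (10*(z+(3*2)))): (10*(z+(3*2))) -> ((10*z)+(10*(3*2)))
Apply FACTOR at root (target: ((10*z)+(10*(3*2)))): ((10*z)+(10*(3*2))) -> (10*(z+(3*2)))
Apply SIMPLIFY at RR (target: (3*2)): (10*(z+(3*2))) -> (10*(z+6))
Apply DISTRIBUTE at root (target: (10*(z+6))): (10*(z+6)) -> ((10*z)+(10*6))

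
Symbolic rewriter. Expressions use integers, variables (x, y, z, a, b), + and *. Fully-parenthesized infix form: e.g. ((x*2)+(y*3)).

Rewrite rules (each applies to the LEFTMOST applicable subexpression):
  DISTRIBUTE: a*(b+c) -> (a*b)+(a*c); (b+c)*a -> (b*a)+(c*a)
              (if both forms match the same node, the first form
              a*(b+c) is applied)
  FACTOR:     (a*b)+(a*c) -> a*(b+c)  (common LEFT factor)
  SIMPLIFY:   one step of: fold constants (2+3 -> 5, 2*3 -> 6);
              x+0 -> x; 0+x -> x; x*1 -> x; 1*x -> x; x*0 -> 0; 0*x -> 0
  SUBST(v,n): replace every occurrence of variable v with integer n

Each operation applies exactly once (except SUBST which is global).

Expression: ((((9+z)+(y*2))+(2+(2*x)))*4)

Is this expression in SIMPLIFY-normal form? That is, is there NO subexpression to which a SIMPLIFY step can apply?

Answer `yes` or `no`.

Expression: ((((9+z)+(y*2))+(2+(2*x)))*4)
Scanning for simplifiable subexpressions (pre-order)...
  at root: ((((9+z)+(y*2))+(2+(2*x)))*4) (not simplifiable)
  at L: (((9+z)+(y*2))+(2+(2*x))) (not simplifiable)
  at LL: ((9+z)+(y*2)) (not simplifiable)
  at LLL: (9+z) (not simplifiable)
  at LLR: (y*2) (not simplifiable)
  at LR: (2+(2*x)) (not simplifiable)
  at LRR: (2*x) (not simplifiable)
Result: no simplifiable subexpression found -> normal form.

Answer: yes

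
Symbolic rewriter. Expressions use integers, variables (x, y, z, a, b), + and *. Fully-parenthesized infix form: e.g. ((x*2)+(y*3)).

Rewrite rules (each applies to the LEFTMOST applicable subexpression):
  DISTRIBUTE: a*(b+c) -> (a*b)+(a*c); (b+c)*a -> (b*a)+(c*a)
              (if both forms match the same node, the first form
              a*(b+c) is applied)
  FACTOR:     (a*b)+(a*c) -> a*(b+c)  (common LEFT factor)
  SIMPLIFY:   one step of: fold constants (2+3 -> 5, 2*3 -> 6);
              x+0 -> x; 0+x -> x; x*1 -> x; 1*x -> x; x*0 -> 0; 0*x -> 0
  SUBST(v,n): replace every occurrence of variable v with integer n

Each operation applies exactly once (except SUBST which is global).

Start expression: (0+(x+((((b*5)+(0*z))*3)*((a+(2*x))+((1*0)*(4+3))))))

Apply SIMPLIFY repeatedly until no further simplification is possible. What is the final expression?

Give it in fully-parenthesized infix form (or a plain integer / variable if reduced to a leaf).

Answer: (x+(((b*5)*3)*(a+(2*x))))

Derivation:
Start: (0+(x+((((b*5)+(0*z))*3)*((a+(2*x))+((1*0)*(4+3))))))
Step 1: at root: (0+(x+((((b*5)+(0*z))*3)*((a+(2*x))+((1*0)*(4+3)))))) -> (x+((((b*5)+(0*z))*3)*((a+(2*x))+((1*0)*(4+3))))); overall: (0+(x+((((b*5)+(0*z))*3)*((a+(2*x))+((1*0)*(4+3)))))) -> (x+((((b*5)+(0*z))*3)*((a+(2*x))+((1*0)*(4+3)))))
Step 2: at RLLR: (0*z) -> 0; overall: (x+((((b*5)+(0*z))*3)*((a+(2*x))+((1*0)*(4+3))))) -> (x+((((b*5)+0)*3)*((a+(2*x))+((1*0)*(4+3)))))
Step 3: at RLL: ((b*5)+0) -> (b*5); overall: (x+((((b*5)+0)*3)*((a+(2*x))+((1*0)*(4+3))))) -> (x+(((b*5)*3)*((a+(2*x))+((1*0)*(4+3)))))
Step 4: at RRRL: (1*0) -> 0; overall: (x+(((b*5)*3)*((a+(2*x))+((1*0)*(4+3))))) -> (x+(((b*5)*3)*((a+(2*x))+(0*(4+3)))))
Step 5: at RRR: (0*(4+3)) -> 0; overall: (x+(((b*5)*3)*((a+(2*x))+(0*(4+3))))) -> (x+(((b*5)*3)*((a+(2*x))+0)))
Step 6: at RR: ((a+(2*x))+0) -> (a+(2*x)); overall: (x+(((b*5)*3)*((a+(2*x))+0))) -> (x+(((b*5)*3)*(a+(2*x))))
Fixed point: (x+(((b*5)*3)*(a+(2*x))))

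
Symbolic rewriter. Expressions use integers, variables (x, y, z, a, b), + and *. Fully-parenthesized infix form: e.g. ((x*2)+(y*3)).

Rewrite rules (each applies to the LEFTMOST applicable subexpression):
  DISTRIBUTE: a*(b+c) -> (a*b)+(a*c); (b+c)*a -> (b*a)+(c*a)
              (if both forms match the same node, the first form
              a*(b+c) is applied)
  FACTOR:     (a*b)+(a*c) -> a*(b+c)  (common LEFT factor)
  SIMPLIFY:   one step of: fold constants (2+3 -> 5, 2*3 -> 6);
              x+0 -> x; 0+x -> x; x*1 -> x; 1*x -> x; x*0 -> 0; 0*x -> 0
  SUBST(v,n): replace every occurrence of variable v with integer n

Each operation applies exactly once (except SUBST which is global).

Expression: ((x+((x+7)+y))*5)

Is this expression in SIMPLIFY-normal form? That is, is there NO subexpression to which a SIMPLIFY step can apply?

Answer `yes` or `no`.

Expression: ((x+((x+7)+y))*5)
Scanning for simplifiable subexpressions (pre-order)...
  at root: ((x+((x+7)+y))*5) (not simplifiable)
  at L: (x+((x+7)+y)) (not simplifiable)
  at LR: ((x+7)+y) (not simplifiable)
  at LRL: (x+7) (not simplifiable)
Result: no simplifiable subexpression found -> normal form.

Answer: yes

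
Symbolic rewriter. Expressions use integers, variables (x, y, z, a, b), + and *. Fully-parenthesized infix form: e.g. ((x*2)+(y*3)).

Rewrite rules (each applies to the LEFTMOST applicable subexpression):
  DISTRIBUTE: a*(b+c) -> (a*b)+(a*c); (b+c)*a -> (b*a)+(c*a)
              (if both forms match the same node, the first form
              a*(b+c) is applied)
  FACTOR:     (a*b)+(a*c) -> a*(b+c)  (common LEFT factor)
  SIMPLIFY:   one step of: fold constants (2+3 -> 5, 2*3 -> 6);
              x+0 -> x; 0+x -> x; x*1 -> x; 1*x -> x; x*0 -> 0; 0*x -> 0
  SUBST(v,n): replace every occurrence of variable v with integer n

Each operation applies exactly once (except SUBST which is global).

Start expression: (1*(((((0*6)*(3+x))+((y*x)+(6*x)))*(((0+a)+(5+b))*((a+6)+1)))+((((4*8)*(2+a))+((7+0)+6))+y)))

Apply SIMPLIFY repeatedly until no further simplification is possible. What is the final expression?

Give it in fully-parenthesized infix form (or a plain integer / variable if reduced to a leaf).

Answer: ((((y*x)+(6*x))*((a+(5+b))*((a+6)+1)))+(((32*(2+a))+13)+y))

Derivation:
Start: (1*(((((0*6)*(3+x))+((y*x)+(6*x)))*(((0+a)+(5+b))*((a+6)+1)))+((((4*8)*(2+a))+((7+0)+6))+y)))
Step 1: at root: (1*(((((0*6)*(3+x))+((y*x)+(6*x)))*(((0+a)+(5+b))*((a+6)+1)))+((((4*8)*(2+a))+((7+0)+6))+y))) -> (((((0*6)*(3+x))+((y*x)+(6*x)))*(((0+a)+(5+b))*((a+6)+1)))+((((4*8)*(2+a))+((7+0)+6))+y)); overall: (1*(((((0*6)*(3+x))+((y*x)+(6*x)))*(((0+a)+(5+b))*((a+6)+1)))+((((4*8)*(2+a))+((7+0)+6))+y))) -> (((((0*6)*(3+x))+((y*x)+(6*x)))*(((0+a)+(5+b))*((a+6)+1)))+((((4*8)*(2+a))+((7+0)+6))+y))
Step 2: at LLLL: (0*6) -> 0; overall: (((((0*6)*(3+x))+((y*x)+(6*x)))*(((0+a)+(5+b))*((a+6)+1)))+((((4*8)*(2+a))+((7+0)+6))+y)) -> ((((0*(3+x))+((y*x)+(6*x)))*(((0+a)+(5+b))*((a+6)+1)))+((((4*8)*(2+a))+((7+0)+6))+y))
Step 3: at LLL: (0*(3+x)) -> 0; overall: ((((0*(3+x))+((y*x)+(6*x)))*(((0+a)+(5+b))*((a+6)+1)))+((((4*8)*(2+a))+((7+0)+6))+y)) -> (((0+((y*x)+(6*x)))*(((0+a)+(5+b))*((a+6)+1)))+((((4*8)*(2+a))+((7+0)+6))+y))
Step 4: at LL: (0+((y*x)+(6*x))) -> ((y*x)+(6*x)); overall: (((0+((y*x)+(6*x)))*(((0+a)+(5+b))*((a+6)+1)))+((((4*8)*(2+a))+((7+0)+6))+y)) -> ((((y*x)+(6*x))*(((0+a)+(5+b))*((a+6)+1)))+((((4*8)*(2+a))+((7+0)+6))+y))
Step 5: at LRLL: (0+a) -> a; overall: ((((y*x)+(6*x))*(((0+a)+(5+b))*((a+6)+1)))+((((4*8)*(2+a))+((7+0)+6))+y)) -> ((((y*x)+(6*x))*((a+(5+b))*((a+6)+1)))+((((4*8)*(2+a))+((7+0)+6))+y))
Step 6: at RLLL: (4*8) -> 32; overall: ((((y*x)+(6*x))*((a+(5+b))*((a+6)+1)))+((((4*8)*(2+a))+((7+0)+6))+y)) -> ((((y*x)+(6*x))*((a+(5+b))*((a+6)+1)))+(((32*(2+a))+((7+0)+6))+y))
Step 7: at RLRL: (7+0) -> 7; overall: ((((y*x)+(6*x))*((a+(5+b))*((a+6)+1)))+(((32*(2+a))+((7+0)+6))+y)) -> ((((y*x)+(6*x))*((a+(5+b))*((a+6)+1)))+(((32*(2+a))+(7+6))+y))
Step 8: at RLR: (7+6) -> 13; overall: ((((y*x)+(6*x))*((a+(5+b))*((a+6)+1)))+(((32*(2+a))+(7+6))+y)) -> ((((y*x)+(6*x))*((a+(5+b))*((a+6)+1)))+(((32*(2+a))+13)+y))
Fixed point: ((((y*x)+(6*x))*((a+(5+b))*((a+6)+1)))+(((32*(2+a))+13)+y))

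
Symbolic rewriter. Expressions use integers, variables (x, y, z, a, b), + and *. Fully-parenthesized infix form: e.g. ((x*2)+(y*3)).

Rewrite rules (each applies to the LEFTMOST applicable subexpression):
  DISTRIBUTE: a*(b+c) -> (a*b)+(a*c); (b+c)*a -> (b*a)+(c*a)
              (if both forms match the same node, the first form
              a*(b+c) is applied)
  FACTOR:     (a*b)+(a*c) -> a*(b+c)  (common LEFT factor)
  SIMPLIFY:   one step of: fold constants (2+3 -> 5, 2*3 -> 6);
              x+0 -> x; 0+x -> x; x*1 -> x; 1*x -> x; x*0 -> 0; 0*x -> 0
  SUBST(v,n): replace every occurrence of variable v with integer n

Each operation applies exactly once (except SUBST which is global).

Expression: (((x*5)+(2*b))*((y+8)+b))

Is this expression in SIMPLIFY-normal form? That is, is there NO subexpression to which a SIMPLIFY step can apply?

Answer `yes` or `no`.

Answer: yes

Derivation:
Expression: (((x*5)+(2*b))*((y+8)+b))
Scanning for simplifiable subexpressions (pre-order)...
  at root: (((x*5)+(2*b))*((y+8)+b)) (not simplifiable)
  at L: ((x*5)+(2*b)) (not simplifiable)
  at LL: (x*5) (not simplifiable)
  at LR: (2*b) (not simplifiable)
  at R: ((y+8)+b) (not simplifiable)
  at RL: (y+8) (not simplifiable)
Result: no simplifiable subexpression found -> normal form.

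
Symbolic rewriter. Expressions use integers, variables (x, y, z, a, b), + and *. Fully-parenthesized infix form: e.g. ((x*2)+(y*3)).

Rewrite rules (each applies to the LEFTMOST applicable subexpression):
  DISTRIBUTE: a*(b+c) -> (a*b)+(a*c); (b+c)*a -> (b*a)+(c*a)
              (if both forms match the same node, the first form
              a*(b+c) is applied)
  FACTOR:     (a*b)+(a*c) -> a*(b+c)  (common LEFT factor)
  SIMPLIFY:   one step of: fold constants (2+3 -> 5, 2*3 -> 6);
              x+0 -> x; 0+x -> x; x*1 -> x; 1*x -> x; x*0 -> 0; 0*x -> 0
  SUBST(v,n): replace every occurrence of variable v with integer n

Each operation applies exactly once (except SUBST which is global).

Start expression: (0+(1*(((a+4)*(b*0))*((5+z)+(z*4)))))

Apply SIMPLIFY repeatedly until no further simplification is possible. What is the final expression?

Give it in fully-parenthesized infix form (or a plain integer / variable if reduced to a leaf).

Start: (0+(1*(((a+4)*(b*0))*((5+z)+(z*4)))))
Step 1: at root: (0+(1*(((a+4)*(b*0))*((5+z)+(z*4))))) -> (1*(((a+4)*(b*0))*((5+z)+(z*4)))); overall: (0+(1*(((a+4)*(b*0))*((5+z)+(z*4))))) -> (1*(((a+4)*(b*0))*((5+z)+(z*4))))
Step 2: at root: (1*(((a+4)*(b*0))*((5+z)+(z*4)))) -> (((a+4)*(b*0))*((5+z)+(z*4))); overall: (1*(((a+4)*(b*0))*((5+z)+(z*4)))) -> (((a+4)*(b*0))*((5+z)+(z*4)))
Step 3: at LR: (b*0) -> 0; overall: (((a+4)*(b*0))*((5+z)+(z*4))) -> (((a+4)*0)*((5+z)+(z*4)))
Step 4: at L: ((a+4)*0) -> 0; overall: (((a+4)*0)*((5+z)+(z*4))) -> (0*((5+z)+(z*4)))
Step 5: at root: (0*((5+z)+(z*4))) -> 0; overall: (0*((5+z)+(z*4))) -> 0
Fixed point: 0

Answer: 0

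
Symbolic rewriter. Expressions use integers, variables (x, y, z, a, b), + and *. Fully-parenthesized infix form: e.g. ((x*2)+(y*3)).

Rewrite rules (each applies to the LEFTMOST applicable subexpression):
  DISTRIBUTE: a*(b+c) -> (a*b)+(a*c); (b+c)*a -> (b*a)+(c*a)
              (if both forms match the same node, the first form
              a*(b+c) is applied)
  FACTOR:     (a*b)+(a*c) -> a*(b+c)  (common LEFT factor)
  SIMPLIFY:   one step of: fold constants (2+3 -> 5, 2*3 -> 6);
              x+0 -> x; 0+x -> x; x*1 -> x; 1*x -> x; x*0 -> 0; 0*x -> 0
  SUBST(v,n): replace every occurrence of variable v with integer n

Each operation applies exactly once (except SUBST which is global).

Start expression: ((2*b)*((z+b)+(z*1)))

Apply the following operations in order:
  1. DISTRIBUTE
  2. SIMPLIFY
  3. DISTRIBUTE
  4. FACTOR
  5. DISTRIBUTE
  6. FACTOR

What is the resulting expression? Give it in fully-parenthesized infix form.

Start: ((2*b)*((z+b)+(z*1)))
Apply DISTRIBUTE at root (target: ((2*b)*((z+b)+(z*1)))): ((2*b)*((z+b)+(z*1))) -> (((2*b)*(z+b))+((2*b)*(z*1)))
Apply SIMPLIFY at RR (target: (z*1)): (((2*b)*(z+b))+((2*b)*(z*1))) -> (((2*b)*(z+b))+((2*b)*z))
Apply DISTRIBUTE at L (target: ((2*b)*(z+b))): (((2*b)*(z+b))+((2*b)*z)) -> ((((2*b)*z)+((2*b)*b))+((2*b)*z))
Apply FACTOR at L (target: (((2*b)*z)+((2*b)*b))): ((((2*b)*z)+((2*b)*b))+((2*b)*z)) -> (((2*b)*(z+b))+((2*b)*z))
Apply DISTRIBUTE at L (target: ((2*b)*(z+b))): (((2*b)*(z+b))+((2*b)*z)) -> ((((2*b)*z)+((2*b)*b))+((2*b)*z))
Apply FACTOR at L (target: (((2*b)*z)+((2*b)*b))): ((((2*b)*z)+((2*b)*b))+((2*b)*z)) -> (((2*b)*(z+b))+((2*b)*z))

Answer: (((2*b)*(z+b))+((2*b)*z))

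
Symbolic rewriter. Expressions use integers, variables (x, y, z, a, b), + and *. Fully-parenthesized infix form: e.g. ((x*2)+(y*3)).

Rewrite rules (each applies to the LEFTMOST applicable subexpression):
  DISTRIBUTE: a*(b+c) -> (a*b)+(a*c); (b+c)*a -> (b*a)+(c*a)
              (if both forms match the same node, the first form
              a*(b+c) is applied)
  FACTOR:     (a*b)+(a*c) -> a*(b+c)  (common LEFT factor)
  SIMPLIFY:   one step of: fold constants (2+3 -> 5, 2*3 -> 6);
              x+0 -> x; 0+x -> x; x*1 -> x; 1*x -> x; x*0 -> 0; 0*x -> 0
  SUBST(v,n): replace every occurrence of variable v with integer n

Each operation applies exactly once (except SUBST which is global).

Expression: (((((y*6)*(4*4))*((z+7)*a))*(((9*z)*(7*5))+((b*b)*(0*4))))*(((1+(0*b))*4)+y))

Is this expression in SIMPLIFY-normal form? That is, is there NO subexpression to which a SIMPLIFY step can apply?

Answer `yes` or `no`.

Expression: (((((y*6)*(4*4))*((z+7)*a))*(((9*z)*(7*5))+((b*b)*(0*4))))*(((1+(0*b))*4)+y))
Scanning for simplifiable subexpressions (pre-order)...
  at root: (((((y*6)*(4*4))*((z+7)*a))*(((9*z)*(7*5))+((b*b)*(0*4))))*(((1+(0*b))*4)+y)) (not simplifiable)
  at L: ((((y*6)*(4*4))*((z+7)*a))*(((9*z)*(7*5))+((b*b)*(0*4)))) (not simplifiable)
  at LL: (((y*6)*(4*4))*((z+7)*a)) (not simplifiable)
  at LLL: ((y*6)*(4*4)) (not simplifiable)
  at LLLL: (y*6) (not simplifiable)
  at LLLR: (4*4) (SIMPLIFIABLE)
  at LLR: ((z+7)*a) (not simplifiable)
  at LLRL: (z+7) (not simplifiable)
  at LR: (((9*z)*(7*5))+((b*b)*(0*4))) (not simplifiable)
  at LRL: ((9*z)*(7*5)) (not simplifiable)
  at LRLL: (9*z) (not simplifiable)
  at LRLR: (7*5) (SIMPLIFIABLE)
  at LRR: ((b*b)*(0*4)) (not simplifiable)
  at LRRL: (b*b) (not simplifiable)
  at LRRR: (0*4) (SIMPLIFIABLE)
  at R: (((1+(0*b))*4)+y) (not simplifiable)
  at RL: ((1+(0*b))*4) (not simplifiable)
  at RLL: (1+(0*b)) (not simplifiable)
  at RLLR: (0*b) (SIMPLIFIABLE)
Found simplifiable subexpr at path LLLR: (4*4)
One SIMPLIFY step would give: (((((y*6)*16)*((z+7)*a))*(((9*z)*(7*5))+((b*b)*(0*4))))*(((1+(0*b))*4)+y))
-> NOT in normal form.

Answer: no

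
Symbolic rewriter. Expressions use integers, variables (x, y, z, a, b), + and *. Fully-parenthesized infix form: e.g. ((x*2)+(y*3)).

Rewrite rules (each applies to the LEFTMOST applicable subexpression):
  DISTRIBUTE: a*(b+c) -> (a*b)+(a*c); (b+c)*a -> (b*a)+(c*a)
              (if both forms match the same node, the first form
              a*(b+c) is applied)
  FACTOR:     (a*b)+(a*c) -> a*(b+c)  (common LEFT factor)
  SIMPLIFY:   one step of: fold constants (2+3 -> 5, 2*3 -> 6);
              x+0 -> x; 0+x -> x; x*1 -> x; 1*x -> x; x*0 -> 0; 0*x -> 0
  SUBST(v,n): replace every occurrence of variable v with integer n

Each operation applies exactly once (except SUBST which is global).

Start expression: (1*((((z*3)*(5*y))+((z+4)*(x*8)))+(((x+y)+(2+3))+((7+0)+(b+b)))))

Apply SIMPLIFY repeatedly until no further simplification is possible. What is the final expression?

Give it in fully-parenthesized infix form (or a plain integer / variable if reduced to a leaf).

Answer: ((((z*3)*(5*y))+((z+4)*(x*8)))+(((x+y)+5)+(7+(b+b))))

Derivation:
Start: (1*((((z*3)*(5*y))+((z+4)*(x*8)))+(((x+y)+(2+3))+((7+0)+(b+b)))))
Step 1: at root: (1*((((z*3)*(5*y))+((z+4)*(x*8)))+(((x+y)+(2+3))+((7+0)+(b+b))))) -> ((((z*3)*(5*y))+((z+4)*(x*8)))+(((x+y)+(2+3))+((7+0)+(b+b)))); overall: (1*((((z*3)*(5*y))+((z+4)*(x*8)))+(((x+y)+(2+3))+((7+0)+(b+b))))) -> ((((z*3)*(5*y))+((z+4)*(x*8)))+(((x+y)+(2+3))+((7+0)+(b+b))))
Step 2: at RLR: (2+3) -> 5; overall: ((((z*3)*(5*y))+((z+4)*(x*8)))+(((x+y)+(2+3))+((7+0)+(b+b)))) -> ((((z*3)*(5*y))+((z+4)*(x*8)))+(((x+y)+5)+((7+0)+(b+b))))
Step 3: at RRL: (7+0) -> 7; overall: ((((z*3)*(5*y))+((z+4)*(x*8)))+(((x+y)+5)+((7+0)+(b+b)))) -> ((((z*3)*(5*y))+((z+4)*(x*8)))+(((x+y)+5)+(7+(b+b))))
Fixed point: ((((z*3)*(5*y))+((z+4)*(x*8)))+(((x+y)+5)+(7+(b+b))))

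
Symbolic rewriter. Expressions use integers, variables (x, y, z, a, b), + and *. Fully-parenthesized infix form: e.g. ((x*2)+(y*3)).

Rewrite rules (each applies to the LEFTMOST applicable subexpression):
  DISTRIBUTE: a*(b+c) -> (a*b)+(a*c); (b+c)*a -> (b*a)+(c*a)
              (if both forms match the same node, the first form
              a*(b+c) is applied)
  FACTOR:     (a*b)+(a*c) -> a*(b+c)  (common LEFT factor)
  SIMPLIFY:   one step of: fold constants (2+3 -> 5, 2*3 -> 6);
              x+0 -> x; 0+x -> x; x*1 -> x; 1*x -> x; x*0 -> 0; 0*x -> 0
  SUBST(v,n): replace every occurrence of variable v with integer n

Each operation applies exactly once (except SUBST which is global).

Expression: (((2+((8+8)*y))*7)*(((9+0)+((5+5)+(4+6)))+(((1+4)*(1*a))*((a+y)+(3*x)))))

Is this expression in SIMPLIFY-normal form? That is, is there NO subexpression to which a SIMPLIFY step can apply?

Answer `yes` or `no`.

Answer: no

Derivation:
Expression: (((2+((8+8)*y))*7)*(((9+0)+((5+5)+(4+6)))+(((1+4)*(1*a))*((a+y)+(3*x)))))
Scanning for simplifiable subexpressions (pre-order)...
  at root: (((2+((8+8)*y))*7)*(((9+0)+((5+5)+(4+6)))+(((1+4)*(1*a))*((a+y)+(3*x))))) (not simplifiable)
  at L: ((2+((8+8)*y))*7) (not simplifiable)
  at LL: (2+((8+8)*y)) (not simplifiable)
  at LLR: ((8+8)*y) (not simplifiable)
  at LLRL: (8+8) (SIMPLIFIABLE)
  at R: (((9+0)+((5+5)+(4+6)))+(((1+4)*(1*a))*((a+y)+(3*x)))) (not simplifiable)
  at RL: ((9+0)+((5+5)+(4+6))) (not simplifiable)
  at RLL: (9+0) (SIMPLIFIABLE)
  at RLR: ((5+5)+(4+6)) (not simplifiable)
  at RLRL: (5+5) (SIMPLIFIABLE)
  at RLRR: (4+6) (SIMPLIFIABLE)
  at RR: (((1+4)*(1*a))*((a+y)+(3*x))) (not simplifiable)
  at RRL: ((1+4)*(1*a)) (not simplifiable)
  at RRLL: (1+4) (SIMPLIFIABLE)
  at RRLR: (1*a) (SIMPLIFIABLE)
  at RRR: ((a+y)+(3*x)) (not simplifiable)
  at RRRL: (a+y) (not simplifiable)
  at RRRR: (3*x) (not simplifiable)
Found simplifiable subexpr at path LLRL: (8+8)
One SIMPLIFY step would give: (((2+(16*y))*7)*(((9+0)+((5+5)+(4+6)))+(((1+4)*(1*a))*((a+y)+(3*x)))))
-> NOT in normal form.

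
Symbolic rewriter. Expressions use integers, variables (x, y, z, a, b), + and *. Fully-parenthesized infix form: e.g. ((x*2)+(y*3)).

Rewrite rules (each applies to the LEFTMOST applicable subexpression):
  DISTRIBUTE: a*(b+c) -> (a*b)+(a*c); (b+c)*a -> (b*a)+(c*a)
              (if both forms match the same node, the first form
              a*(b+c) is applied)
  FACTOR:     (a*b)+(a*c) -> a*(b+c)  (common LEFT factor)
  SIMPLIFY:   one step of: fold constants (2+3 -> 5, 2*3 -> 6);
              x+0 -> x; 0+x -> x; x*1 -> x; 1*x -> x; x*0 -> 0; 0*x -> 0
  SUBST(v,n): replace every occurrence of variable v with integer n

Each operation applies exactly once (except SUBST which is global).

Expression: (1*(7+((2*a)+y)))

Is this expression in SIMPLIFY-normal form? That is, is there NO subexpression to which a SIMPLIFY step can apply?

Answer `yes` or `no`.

Answer: no

Derivation:
Expression: (1*(7+((2*a)+y)))
Scanning for simplifiable subexpressions (pre-order)...
  at root: (1*(7+((2*a)+y))) (SIMPLIFIABLE)
  at R: (7+((2*a)+y)) (not simplifiable)
  at RR: ((2*a)+y) (not simplifiable)
  at RRL: (2*a) (not simplifiable)
Found simplifiable subexpr at path root: (1*(7+((2*a)+y)))
One SIMPLIFY step would give: (7+((2*a)+y))
-> NOT in normal form.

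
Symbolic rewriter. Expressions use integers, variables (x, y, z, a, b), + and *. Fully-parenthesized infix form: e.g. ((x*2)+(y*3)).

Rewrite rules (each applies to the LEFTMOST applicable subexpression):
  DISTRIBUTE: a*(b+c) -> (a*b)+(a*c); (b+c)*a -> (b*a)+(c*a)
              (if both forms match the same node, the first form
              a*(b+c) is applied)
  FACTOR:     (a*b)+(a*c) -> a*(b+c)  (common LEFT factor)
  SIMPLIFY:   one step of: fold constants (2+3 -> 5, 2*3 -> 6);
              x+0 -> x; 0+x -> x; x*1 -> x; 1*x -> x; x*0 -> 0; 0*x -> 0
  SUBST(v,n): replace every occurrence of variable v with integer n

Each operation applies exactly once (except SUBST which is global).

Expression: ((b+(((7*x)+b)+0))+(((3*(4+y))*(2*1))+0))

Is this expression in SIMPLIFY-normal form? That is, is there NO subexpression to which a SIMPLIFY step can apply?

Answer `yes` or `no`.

Expression: ((b+(((7*x)+b)+0))+(((3*(4+y))*(2*1))+0))
Scanning for simplifiable subexpressions (pre-order)...
  at root: ((b+(((7*x)+b)+0))+(((3*(4+y))*(2*1))+0)) (not simplifiable)
  at L: (b+(((7*x)+b)+0)) (not simplifiable)
  at LR: (((7*x)+b)+0) (SIMPLIFIABLE)
  at LRL: ((7*x)+b) (not simplifiable)
  at LRLL: (7*x) (not simplifiable)
  at R: (((3*(4+y))*(2*1))+0) (SIMPLIFIABLE)
  at RL: ((3*(4+y))*(2*1)) (not simplifiable)
  at RLL: (3*(4+y)) (not simplifiable)
  at RLLR: (4+y) (not simplifiable)
  at RLR: (2*1) (SIMPLIFIABLE)
Found simplifiable subexpr at path LR: (((7*x)+b)+0)
One SIMPLIFY step would give: ((b+((7*x)+b))+(((3*(4+y))*(2*1))+0))
-> NOT in normal form.

Answer: no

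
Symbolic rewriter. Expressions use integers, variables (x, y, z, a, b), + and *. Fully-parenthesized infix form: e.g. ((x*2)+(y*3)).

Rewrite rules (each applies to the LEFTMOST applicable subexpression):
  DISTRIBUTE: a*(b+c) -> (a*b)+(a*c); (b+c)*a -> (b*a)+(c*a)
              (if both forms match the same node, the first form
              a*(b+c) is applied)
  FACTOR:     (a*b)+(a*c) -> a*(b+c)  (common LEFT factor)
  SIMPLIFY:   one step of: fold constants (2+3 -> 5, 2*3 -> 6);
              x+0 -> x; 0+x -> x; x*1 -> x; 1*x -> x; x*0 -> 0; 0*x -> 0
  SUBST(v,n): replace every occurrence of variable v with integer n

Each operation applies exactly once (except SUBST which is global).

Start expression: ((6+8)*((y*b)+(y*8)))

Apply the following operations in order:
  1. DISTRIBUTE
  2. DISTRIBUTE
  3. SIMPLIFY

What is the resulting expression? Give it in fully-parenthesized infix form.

Answer: (((6*(y*b))+(8*(y*b)))+(14*(y*8)))

Derivation:
Start: ((6+8)*((y*b)+(y*8)))
Apply DISTRIBUTE at root (target: ((6+8)*((y*b)+(y*8)))): ((6+8)*((y*b)+(y*8))) -> (((6+8)*(y*b))+((6+8)*(y*8)))
Apply DISTRIBUTE at L (target: ((6+8)*(y*b))): (((6+8)*(y*b))+((6+8)*(y*8))) -> (((6*(y*b))+(8*(y*b)))+((6+8)*(y*8)))
Apply SIMPLIFY at RL (target: (6+8)): (((6*(y*b))+(8*(y*b)))+((6+8)*(y*8))) -> (((6*(y*b))+(8*(y*b)))+(14*(y*8)))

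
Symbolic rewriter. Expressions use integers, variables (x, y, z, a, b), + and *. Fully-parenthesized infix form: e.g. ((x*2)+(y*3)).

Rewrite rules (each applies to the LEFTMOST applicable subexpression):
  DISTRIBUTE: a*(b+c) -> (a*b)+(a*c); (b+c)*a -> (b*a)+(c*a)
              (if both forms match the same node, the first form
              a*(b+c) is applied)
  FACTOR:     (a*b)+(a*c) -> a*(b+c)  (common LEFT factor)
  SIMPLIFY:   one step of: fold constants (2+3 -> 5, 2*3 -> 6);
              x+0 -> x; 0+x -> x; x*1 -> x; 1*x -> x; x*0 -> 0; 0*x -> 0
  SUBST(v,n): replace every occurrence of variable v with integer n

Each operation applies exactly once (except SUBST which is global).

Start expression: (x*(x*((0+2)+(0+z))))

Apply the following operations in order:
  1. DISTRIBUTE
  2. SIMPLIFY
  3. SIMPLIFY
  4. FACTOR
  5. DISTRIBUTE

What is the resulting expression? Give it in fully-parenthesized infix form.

Answer: (x*((x*2)+(x*z)))

Derivation:
Start: (x*(x*((0+2)+(0+z))))
Apply DISTRIBUTE at R (target: (x*((0+2)+(0+z)))): (x*(x*((0+2)+(0+z)))) -> (x*((x*(0+2))+(x*(0+z))))
Apply SIMPLIFY at RLR (target: (0+2)): (x*((x*(0+2))+(x*(0+z)))) -> (x*((x*2)+(x*(0+z))))
Apply SIMPLIFY at RRR (target: (0+z)): (x*((x*2)+(x*(0+z)))) -> (x*((x*2)+(x*z)))
Apply FACTOR at R (target: ((x*2)+(x*z))): (x*((x*2)+(x*z))) -> (x*(x*(2+z)))
Apply DISTRIBUTE at R (target: (x*(2+z))): (x*(x*(2+z))) -> (x*((x*2)+(x*z)))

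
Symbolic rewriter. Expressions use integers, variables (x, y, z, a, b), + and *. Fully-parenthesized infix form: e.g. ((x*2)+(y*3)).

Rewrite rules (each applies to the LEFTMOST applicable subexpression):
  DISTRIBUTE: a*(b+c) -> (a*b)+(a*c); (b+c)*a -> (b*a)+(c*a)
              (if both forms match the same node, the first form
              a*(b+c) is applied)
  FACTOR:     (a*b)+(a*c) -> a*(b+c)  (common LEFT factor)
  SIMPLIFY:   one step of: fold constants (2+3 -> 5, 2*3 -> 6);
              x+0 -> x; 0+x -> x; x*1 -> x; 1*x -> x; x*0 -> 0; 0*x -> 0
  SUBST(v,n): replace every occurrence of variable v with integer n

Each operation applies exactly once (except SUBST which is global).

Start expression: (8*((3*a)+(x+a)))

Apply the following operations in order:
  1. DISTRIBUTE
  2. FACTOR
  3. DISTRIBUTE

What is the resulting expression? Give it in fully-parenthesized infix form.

Start: (8*((3*a)+(x+a)))
Apply DISTRIBUTE at root (target: (8*((3*a)+(x+a)))): (8*((3*a)+(x+a))) -> ((8*(3*a))+(8*(x+a)))
Apply FACTOR at root (target: ((8*(3*a))+(8*(x+a)))): ((8*(3*a))+(8*(x+a))) -> (8*((3*a)+(x+a)))
Apply DISTRIBUTE at root (target: (8*((3*a)+(x+a)))): (8*((3*a)+(x+a))) -> ((8*(3*a))+(8*(x+a)))

Answer: ((8*(3*a))+(8*(x+a)))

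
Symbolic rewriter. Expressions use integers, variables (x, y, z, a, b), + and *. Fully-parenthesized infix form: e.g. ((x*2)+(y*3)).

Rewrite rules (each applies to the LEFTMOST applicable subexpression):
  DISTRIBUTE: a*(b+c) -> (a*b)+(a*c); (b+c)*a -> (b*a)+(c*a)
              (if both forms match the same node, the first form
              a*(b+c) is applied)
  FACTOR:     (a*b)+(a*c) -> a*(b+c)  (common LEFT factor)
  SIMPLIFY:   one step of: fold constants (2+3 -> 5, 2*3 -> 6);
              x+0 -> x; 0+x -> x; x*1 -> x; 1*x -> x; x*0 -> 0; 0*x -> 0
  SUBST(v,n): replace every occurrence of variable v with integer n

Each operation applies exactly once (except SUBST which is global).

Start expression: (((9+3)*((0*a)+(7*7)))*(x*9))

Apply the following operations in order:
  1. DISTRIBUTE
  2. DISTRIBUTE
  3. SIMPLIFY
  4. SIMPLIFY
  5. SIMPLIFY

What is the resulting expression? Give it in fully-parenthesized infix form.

Answer: ((0*(x*9))+(((9+3)*(7*7))*(x*9)))

Derivation:
Start: (((9+3)*((0*a)+(7*7)))*(x*9))
Apply DISTRIBUTE at L (target: ((9+3)*((0*a)+(7*7)))): (((9+3)*((0*a)+(7*7)))*(x*9)) -> ((((9+3)*(0*a))+((9+3)*(7*7)))*(x*9))
Apply DISTRIBUTE at root (target: ((((9+3)*(0*a))+((9+3)*(7*7)))*(x*9))): ((((9+3)*(0*a))+((9+3)*(7*7)))*(x*9)) -> ((((9+3)*(0*a))*(x*9))+(((9+3)*(7*7))*(x*9)))
Apply SIMPLIFY at LLL (target: (9+3)): ((((9+3)*(0*a))*(x*9))+(((9+3)*(7*7))*(x*9))) -> (((12*(0*a))*(x*9))+(((9+3)*(7*7))*(x*9)))
Apply SIMPLIFY at LLR (target: (0*a)): (((12*(0*a))*(x*9))+(((9+3)*(7*7))*(x*9))) -> (((12*0)*(x*9))+(((9+3)*(7*7))*(x*9)))
Apply SIMPLIFY at LL (target: (12*0)): (((12*0)*(x*9))+(((9+3)*(7*7))*(x*9))) -> ((0*(x*9))+(((9+3)*(7*7))*(x*9)))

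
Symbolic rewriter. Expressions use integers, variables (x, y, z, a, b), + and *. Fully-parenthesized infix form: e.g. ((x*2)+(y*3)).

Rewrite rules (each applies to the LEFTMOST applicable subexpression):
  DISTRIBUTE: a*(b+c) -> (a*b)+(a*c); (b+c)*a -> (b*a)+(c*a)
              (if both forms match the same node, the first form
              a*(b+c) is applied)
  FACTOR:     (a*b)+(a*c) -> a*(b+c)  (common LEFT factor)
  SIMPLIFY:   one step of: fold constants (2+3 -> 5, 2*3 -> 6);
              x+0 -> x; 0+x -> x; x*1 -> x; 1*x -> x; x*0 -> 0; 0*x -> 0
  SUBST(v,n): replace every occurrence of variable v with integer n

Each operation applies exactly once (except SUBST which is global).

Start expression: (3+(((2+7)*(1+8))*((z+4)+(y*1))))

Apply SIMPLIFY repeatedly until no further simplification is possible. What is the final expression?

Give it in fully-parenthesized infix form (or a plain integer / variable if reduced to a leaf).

Answer: (3+(81*((z+4)+y)))

Derivation:
Start: (3+(((2+7)*(1+8))*((z+4)+(y*1))))
Step 1: at RLL: (2+7) -> 9; overall: (3+(((2+7)*(1+8))*((z+4)+(y*1)))) -> (3+((9*(1+8))*((z+4)+(y*1))))
Step 2: at RLR: (1+8) -> 9; overall: (3+((9*(1+8))*((z+4)+(y*1)))) -> (3+((9*9)*((z+4)+(y*1))))
Step 3: at RL: (9*9) -> 81; overall: (3+((9*9)*((z+4)+(y*1)))) -> (3+(81*((z+4)+(y*1))))
Step 4: at RRR: (y*1) -> y; overall: (3+(81*((z+4)+(y*1)))) -> (3+(81*((z+4)+y)))
Fixed point: (3+(81*((z+4)+y)))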